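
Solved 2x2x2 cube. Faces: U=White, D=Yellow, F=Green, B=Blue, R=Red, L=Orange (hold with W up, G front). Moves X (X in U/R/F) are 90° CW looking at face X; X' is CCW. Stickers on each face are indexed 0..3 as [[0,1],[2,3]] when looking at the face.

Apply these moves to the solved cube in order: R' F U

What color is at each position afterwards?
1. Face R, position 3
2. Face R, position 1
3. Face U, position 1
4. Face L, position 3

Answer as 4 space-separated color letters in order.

After move 1 (R'): R=RRRR U=WBWB F=GWGW D=YGYG B=YBYB
After move 2 (F): F=GGWW U=WBOO R=WRBR D=RRYG L=OYOG
After move 3 (U): U=OWOB F=WRWW R=YBBR B=OYYB L=GGOG
Query 1: R[3] = R
Query 2: R[1] = B
Query 3: U[1] = W
Query 4: L[3] = G

Answer: R B W G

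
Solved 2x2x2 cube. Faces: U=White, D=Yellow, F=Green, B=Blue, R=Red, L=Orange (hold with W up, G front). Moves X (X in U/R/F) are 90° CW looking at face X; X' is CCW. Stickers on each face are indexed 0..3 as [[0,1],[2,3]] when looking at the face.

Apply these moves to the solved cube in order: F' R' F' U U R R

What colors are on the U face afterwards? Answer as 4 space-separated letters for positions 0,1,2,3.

Answer: Y W B G

Derivation:
After move 1 (F'): F=GGGG U=WWRR R=YRYR D=OOYY L=OWOW
After move 2 (R'): R=RRYY U=WBRB F=GWGR D=OGYG B=YBOB
After move 3 (F'): F=WRGG U=WBRY R=GROY D=WWYG L=OBOR
After move 4 (U): U=RWYB F=GRGG R=YBOY B=OBOB L=WROR
After move 5 (U): U=YRBW F=YBGG R=OBOY B=WROB L=GROR
After move 6 (R): R=OOYB U=YBBG F=YWGG D=WOYW B=WRRB
After move 7 (R): R=YOBO U=YWBG F=YOGW D=WRYW B=GRBB
Query: U face = YWBG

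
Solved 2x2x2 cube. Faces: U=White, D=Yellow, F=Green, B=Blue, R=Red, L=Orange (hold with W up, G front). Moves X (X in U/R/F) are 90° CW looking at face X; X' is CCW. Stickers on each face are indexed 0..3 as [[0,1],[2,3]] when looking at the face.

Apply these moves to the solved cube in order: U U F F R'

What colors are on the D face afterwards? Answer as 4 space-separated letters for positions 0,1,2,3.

After move 1 (U): U=WWWW F=RRGG R=BBRR B=OOBB L=GGOO
After move 2 (U): U=WWWW F=BBGG R=OORR B=GGBB L=RROO
After move 3 (F): F=GBGB U=WWOR R=WOWR D=ROYY L=RYOY
After move 4 (F): F=GGBB U=WWYY R=OORR D=WWYY L=RROO
After move 5 (R'): R=OROR U=WBYG F=GWBY D=WGYB B=YGWB
Query: D face = WGYB

Answer: W G Y B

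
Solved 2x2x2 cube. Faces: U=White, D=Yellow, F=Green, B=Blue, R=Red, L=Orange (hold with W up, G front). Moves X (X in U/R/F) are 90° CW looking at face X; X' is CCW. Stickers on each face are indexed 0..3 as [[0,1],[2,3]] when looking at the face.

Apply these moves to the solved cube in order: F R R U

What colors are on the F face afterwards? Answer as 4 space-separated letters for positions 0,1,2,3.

After move 1 (F): F=GGGG U=WWOO R=WRWR D=RRYY L=OYOY
After move 2 (R): R=WWRR U=WGOG F=GRGY D=RBYB B=OBWB
After move 3 (R): R=RWRW U=WROY F=GBGB D=RWYO B=GBGB
After move 4 (U): U=OWYR F=RWGB R=GBRW B=OYGB L=GBOY
Query: F face = RWGB

Answer: R W G B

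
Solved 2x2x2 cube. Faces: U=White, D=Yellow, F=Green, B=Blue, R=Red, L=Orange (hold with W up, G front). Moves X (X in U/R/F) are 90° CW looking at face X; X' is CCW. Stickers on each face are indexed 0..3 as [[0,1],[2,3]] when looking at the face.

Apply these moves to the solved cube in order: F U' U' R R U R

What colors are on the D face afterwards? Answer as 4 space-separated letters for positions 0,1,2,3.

Answer: R B Y W

Derivation:
After move 1 (F): F=GGGG U=WWOO R=WRWR D=RRYY L=OYOY
After move 2 (U'): U=WOWO F=OYGG R=GGWR B=WRBB L=BBOY
After move 3 (U'): U=OOWW F=BBGG R=OYWR B=GGBB L=WROY
After move 4 (R): R=WORY U=OBWG F=BRGY D=RBYG B=WGOB
After move 5 (R): R=RWYO U=ORWY F=BBGG D=ROYW B=GGBB
After move 6 (U): U=WOYR F=RWGG R=GGYO B=WRBB L=BBOY
After move 7 (R): R=YGOG U=WWYG F=ROGW D=RBYW B=RROB
Query: D face = RBYW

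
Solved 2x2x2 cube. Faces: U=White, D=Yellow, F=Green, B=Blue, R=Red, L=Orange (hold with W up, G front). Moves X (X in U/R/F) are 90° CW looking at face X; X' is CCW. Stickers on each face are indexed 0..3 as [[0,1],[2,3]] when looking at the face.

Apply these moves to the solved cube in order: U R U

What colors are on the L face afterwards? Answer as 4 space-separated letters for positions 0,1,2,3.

After move 1 (U): U=WWWW F=RRGG R=BBRR B=OOBB L=GGOO
After move 2 (R): R=RBRB U=WRWG F=RYGY D=YBYO B=WOWB
After move 3 (U): U=WWGR F=RBGY R=WORB B=GGWB L=RYOO
Query: L face = RYOO

Answer: R Y O O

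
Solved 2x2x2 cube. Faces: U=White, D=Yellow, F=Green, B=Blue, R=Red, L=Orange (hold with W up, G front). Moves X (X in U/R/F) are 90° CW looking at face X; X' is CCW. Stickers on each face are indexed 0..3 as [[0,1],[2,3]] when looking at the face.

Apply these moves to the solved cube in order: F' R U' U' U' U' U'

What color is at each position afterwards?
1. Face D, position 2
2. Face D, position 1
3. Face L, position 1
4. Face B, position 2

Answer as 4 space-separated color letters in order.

After move 1 (F'): F=GGGG U=WWRR R=YRYR D=OOYY L=OWOW
After move 2 (R): R=YYRR U=WGRG F=GOGY D=OBYB B=RBWB
After move 3 (U'): U=GGWR F=OWGY R=GORR B=YYWB L=RBOW
After move 4 (U'): U=GRGW F=RBGY R=OWRR B=GOWB L=YYOW
After move 5 (U'): U=RWGG F=YYGY R=RBRR B=OWWB L=GOOW
After move 6 (U'): U=WGRG F=GOGY R=YYRR B=RBWB L=OWOW
After move 7 (U'): U=GGWR F=OWGY R=GORR B=YYWB L=RBOW
Query 1: D[2] = Y
Query 2: D[1] = B
Query 3: L[1] = B
Query 4: B[2] = W

Answer: Y B B W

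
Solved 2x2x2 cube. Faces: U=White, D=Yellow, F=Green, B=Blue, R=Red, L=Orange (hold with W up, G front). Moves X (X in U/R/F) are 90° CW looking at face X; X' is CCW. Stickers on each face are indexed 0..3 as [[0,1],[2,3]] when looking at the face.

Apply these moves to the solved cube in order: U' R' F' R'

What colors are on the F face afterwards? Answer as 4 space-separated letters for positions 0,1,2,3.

Answer: W B O G

Derivation:
After move 1 (U'): U=WWWW F=OOGG R=GGRR B=RRBB L=BBOO
After move 2 (R'): R=GRGR U=WBWR F=OWGW D=YOYG B=YRYB
After move 3 (F'): F=WWOG U=WBGG R=ORYR D=BOYG L=BROW
After move 4 (R'): R=RROY U=WYGY F=WBOG D=BWYG B=GROB
Query: F face = WBOG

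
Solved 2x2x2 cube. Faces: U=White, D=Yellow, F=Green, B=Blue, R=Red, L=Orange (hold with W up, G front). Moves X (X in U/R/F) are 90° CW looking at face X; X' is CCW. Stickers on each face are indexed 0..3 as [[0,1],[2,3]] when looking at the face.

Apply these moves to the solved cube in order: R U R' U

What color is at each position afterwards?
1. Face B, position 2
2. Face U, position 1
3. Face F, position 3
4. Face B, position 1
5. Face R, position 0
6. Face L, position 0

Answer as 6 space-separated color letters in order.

Answer: B W G Y B R

Derivation:
After move 1 (R): R=RRRR U=WGWG F=GYGY D=YBYB B=WBWB
After move 2 (U): U=WWGG F=RRGY R=WBRR B=OOWB L=GYOO
After move 3 (R'): R=BRWR U=WWGO F=RWGG D=YRYY B=BOBB
After move 4 (U): U=GWOW F=BRGG R=BOWR B=GYBB L=RWOO
Query 1: B[2] = B
Query 2: U[1] = W
Query 3: F[3] = G
Query 4: B[1] = Y
Query 5: R[0] = B
Query 6: L[0] = R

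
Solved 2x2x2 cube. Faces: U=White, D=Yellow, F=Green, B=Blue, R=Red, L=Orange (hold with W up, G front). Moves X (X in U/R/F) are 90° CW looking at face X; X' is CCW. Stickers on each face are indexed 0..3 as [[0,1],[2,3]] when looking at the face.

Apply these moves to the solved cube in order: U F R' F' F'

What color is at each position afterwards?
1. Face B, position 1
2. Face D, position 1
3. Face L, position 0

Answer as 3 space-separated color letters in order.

After move 1 (U): U=WWWW F=RRGG R=BBRR B=OOBB L=GGOO
After move 2 (F): F=GRGR U=WWOG R=WBWR D=RBYY L=GYOY
After move 3 (R'): R=BRWW U=WBOO F=GWGG D=RRYR B=YOBB
After move 4 (F'): F=WGGG U=WBBW R=RRRW D=YYYR L=GOOO
After move 5 (F'): F=GGWG U=WBRR R=YRYW D=OOYR L=GWOB
Query 1: B[1] = O
Query 2: D[1] = O
Query 3: L[0] = G

Answer: O O G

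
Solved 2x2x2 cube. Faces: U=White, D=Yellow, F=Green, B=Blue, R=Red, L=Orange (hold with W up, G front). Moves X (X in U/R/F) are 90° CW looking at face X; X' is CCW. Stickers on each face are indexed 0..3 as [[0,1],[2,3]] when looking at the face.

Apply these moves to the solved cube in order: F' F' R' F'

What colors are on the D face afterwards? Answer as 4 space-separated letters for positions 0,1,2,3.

After move 1 (F'): F=GGGG U=WWRR R=YRYR D=OOYY L=OWOW
After move 2 (F'): F=GGGG U=WWYY R=OROR D=WWYY L=OROR
After move 3 (R'): R=RROO U=WBYB F=GWGY D=WGYG B=YBWB
After move 4 (F'): F=WYGG U=WBRO R=GRWO D=RRYG L=OBOY
Query: D face = RRYG

Answer: R R Y G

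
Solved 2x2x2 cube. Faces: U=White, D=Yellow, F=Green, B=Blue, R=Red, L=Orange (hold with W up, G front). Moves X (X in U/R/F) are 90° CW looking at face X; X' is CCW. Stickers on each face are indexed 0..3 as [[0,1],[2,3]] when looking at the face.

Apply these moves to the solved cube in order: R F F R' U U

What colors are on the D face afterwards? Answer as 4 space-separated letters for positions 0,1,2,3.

After move 1 (R): R=RRRR U=WGWG F=GYGY D=YBYB B=WBWB
After move 2 (F): F=GGYY U=WGOO R=WRGR D=RRYB L=OYOB
After move 3 (F): F=YGYG U=WGBY R=OROR D=GWYB L=OROR
After move 4 (R'): R=RROO U=WWBW F=YGYY D=GGYG B=BBWB
After move 5 (U): U=BWWW F=RRYY R=BBOO B=ORWB L=YGOR
After move 6 (U): U=WBWW F=BBYY R=OROO B=YGWB L=RROR
Query: D face = GGYG

Answer: G G Y G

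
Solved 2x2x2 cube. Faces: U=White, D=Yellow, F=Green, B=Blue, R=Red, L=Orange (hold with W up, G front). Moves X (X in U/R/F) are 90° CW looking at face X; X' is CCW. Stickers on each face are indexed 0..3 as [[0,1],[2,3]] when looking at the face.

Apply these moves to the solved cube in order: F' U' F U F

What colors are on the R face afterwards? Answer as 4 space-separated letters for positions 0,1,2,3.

After move 1 (F'): F=GGGG U=WWRR R=YRYR D=OOYY L=OWOW
After move 2 (U'): U=WRWR F=OWGG R=GGYR B=YRBB L=BBOW
After move 3 (F): F=GOGW U=WRWB R=WGRR D=YGYY L=BOOO
After move 4 (U): U=WWBR F=WGGW R=YRRR B=BOBB L=GOOO
After move 5 (F): F=GWWG U=WWOO R=BRRR D=RYYY L=GYOG
Query: R face = BRRR

Answer: B R R R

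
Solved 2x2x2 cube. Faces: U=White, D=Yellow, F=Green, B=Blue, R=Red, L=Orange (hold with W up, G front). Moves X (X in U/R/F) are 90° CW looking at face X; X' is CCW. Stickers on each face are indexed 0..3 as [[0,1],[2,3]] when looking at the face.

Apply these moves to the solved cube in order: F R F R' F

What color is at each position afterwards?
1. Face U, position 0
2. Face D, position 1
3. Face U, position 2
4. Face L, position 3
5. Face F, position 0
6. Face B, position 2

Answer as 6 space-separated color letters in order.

After move 1 (F): F=GGGG U=WWOO R=WRWR D=RRYY L=OYOY
After move 2 (R): R=WWRR U=WGOG F=GRGY D=RBYB B=OBWB
After move 3 (F): F=GGYR U=WGYY R=OWGR D=RWYB L=OROB
After move 4 (R'): R=WROG U=WWYO F=GGYY D=RGYR B=BBWB
After move 5 (F): F=YGYG U=WWBR R=YROG D=OWYR L=OROG
Query 1: U[0] = W
Query 2: D[1] = W
Query 3: U[2] = B
Query 4: L[3] = G
Query 5: F[0] = Y
Query 6: B[2] = W

Answer: W W B G Y W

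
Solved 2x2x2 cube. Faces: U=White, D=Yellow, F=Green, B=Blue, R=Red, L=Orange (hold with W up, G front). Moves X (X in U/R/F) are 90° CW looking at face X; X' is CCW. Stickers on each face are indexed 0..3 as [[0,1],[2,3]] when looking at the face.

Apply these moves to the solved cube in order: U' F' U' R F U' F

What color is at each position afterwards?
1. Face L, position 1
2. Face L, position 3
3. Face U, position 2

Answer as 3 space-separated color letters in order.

After move 1 (U'): U=WWWW F=OOGG R=GGRR B=RRBB L=BBOO
After move 2 (F'): F=OGOG U=WWGR R=YGYR D=BOYY L=BWOW
After move 3 (U'): U=WRWG F=BWOG R=OGYR B=YGBB L=RROW
After move 4 (R): R=YORG U=WWWG F=BOOY D=BBYY B=GGRB
After move 5 (F): F=OBYO U=WWWR R=WOGG D=RYYY L=RBOB
After move 6 (U'): U=WRWW F=RBYO R=OBGG B=WORB L=GGOB
After move 7 (F): F=YROB U=WRBG R=WBWG D=GOYY L=GROY
Query 1: L[1] = R
Query 2: L[3] = Y
Query 3: U[2] = B

Answer: R Y B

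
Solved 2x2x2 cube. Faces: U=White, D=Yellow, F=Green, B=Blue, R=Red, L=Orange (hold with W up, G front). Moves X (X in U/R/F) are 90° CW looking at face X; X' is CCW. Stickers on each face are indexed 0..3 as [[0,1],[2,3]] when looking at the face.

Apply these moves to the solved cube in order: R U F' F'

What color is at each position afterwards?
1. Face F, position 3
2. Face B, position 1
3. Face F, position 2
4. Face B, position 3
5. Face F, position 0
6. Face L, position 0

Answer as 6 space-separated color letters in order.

After move 1 (R): R=RRRR U=WGWG F=GYGY D=YBYB B=WBWB
After move 2 (U): U=WWGG F=RRGY R=WBRR B=OOWB L=GYOO
After move 3 (F'): F=RYRG U=WWWR R=BBYR D=YOYB L=GGOG
After move 4 (F'): F=YGRR U=WWBY R=OBYR D=GGYB L=GROW
Query 1: F[3] = R
Query 2: B[1] = O
Query 3: F[2] = R
Query 4: B[3] = B
Query 5: F[0] = Y
Query 6: L[0] = G

Answer: R O R B Y G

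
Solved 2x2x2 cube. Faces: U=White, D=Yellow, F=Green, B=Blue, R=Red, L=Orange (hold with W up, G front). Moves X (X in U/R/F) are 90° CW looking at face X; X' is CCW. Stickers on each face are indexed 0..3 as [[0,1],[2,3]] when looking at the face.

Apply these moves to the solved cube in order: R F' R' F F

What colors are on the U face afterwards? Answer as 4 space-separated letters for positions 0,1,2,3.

Answer: W W Y O

Derivation:
After move 1 (R): R=RRRR U=WGWG F=GYGY D=YBYB B=WBWB
After move 2 (F'): F=YYGG U=WGRR R=BRYR D=OOYB L=OGOW
After move 3 (R'): R=RRBY U=WWRW F=YGGR D=OYYG B=BBOB
After move 4 (F): F=GYRG U=WWWG R=RRWY D=BRYG L=OOOY
After move 5 (F): F=RGGY U=WWYO R=WRGY D=WRYG L=OBOR
Query: U face = WWYO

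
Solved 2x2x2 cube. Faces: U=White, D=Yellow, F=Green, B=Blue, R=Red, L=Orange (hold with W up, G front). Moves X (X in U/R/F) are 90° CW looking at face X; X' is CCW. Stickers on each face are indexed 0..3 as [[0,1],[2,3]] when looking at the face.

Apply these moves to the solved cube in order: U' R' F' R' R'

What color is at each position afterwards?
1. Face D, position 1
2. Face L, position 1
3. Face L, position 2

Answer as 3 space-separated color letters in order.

Answer: B R O

Derivation:
After move 1 (U'): U=WWWW F=OOGG R=GGRR B=RRBB L=BBOO
After move 2 (R'): R=GRGR U=WBWR F=OWGW D=YOYG B=YRYB
After move 3 (F'): F=WWOG U=WBGG R=ORYR D=BOYG L=BROW
After move 4 (R'): R=RROY U=WYGY F=WBOG D=BWYG B=GROB
After move 5 (R'): R=RYRO U=WOGG F=WYOY D=BBYG B=GRWB
Query 1: D[1] = B
Query 2: L[1] = R
Query 3: L[2] = O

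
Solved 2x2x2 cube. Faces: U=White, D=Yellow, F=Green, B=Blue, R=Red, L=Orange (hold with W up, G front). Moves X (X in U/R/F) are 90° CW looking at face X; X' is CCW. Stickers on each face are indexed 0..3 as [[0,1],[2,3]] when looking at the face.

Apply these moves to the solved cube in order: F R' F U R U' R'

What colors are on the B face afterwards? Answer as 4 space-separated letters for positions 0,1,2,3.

After move 1 (F): F=GGGG U=WWOO R=WRWR D=RRYY L=OYOY
After move 2 (R'): R=RRWW U=WBOB F=GWGO D=RGYG B=YBRB
After move 3 (F): F=GGOW U=WBYY R=ORBW D=WRYG L=OROG
After move 4 (U): U=YWYB F=OROW R=YBBW B=ORRB L=GGOG
After move 5 (R): R=BYWB U=YRYW F=OROG D=WRYO B=BRWB
After move 6 (U'): U=RWYY F=GGOG R=ORWB B=BYWB L=BROG
After move 7 (R'): R=RBOW U=RWYB F=GWOY D=WGYG B=OYRB
Query: B face = OYRB

Answer: O Y R B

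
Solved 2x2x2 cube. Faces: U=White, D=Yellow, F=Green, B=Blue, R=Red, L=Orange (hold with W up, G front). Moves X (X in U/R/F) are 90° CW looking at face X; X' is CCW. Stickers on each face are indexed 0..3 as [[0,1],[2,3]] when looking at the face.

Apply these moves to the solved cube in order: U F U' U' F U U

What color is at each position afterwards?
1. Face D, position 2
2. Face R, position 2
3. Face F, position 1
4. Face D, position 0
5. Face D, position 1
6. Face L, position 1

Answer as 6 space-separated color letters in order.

Answer: Y W R W G Y

Derivation:
After move 1 (U): U=WWWW F=RRGG R=BBRR B=OOBB L=GGOO
After move 2 (F): F=GRGR U=WWOG R=WBWR D=RBYY L=GYOY
After move 3 (U'): U=WGWO F=GYGR R=GRWR B=WBBB L=OOOY
After move 4 (U'): U=GOWW F=OOGR R=GYWR B=GRBB L=WBOY
After move 5 (F): F=GORO U=GOYB R=WYWR D=WGYY L=WROB
After move 6 (U): U=YGBO F=WYRO R=GRWR B=WRBB L=GOOB
After move 7 (U): U=BYOG F=GRRO R=WRWR B=GOBB L=WYOB
Query 1: D[2] = Y
Query 2: R[2] = W
Query 3: F[1] = R
Query 4: D[0] = W
Query 5: D[1] = G
Query 6: L[1] = Y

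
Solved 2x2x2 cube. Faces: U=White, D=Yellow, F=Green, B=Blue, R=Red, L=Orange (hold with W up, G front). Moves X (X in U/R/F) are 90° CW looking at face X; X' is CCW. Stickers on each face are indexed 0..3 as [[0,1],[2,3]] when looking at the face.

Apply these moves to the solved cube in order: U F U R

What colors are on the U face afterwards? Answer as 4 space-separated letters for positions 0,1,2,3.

After move 1 (U): U=WWWW F=RRGG R=BBRR B=OOBB L=GGOO
After move 2 (F): F=GRGR U=WWOG R=WBWR D=RBYY L=GYOY
After move 3 (U): U=OWGW F=WBGR R=OOWR B=GYBB L=GROY
After move 4 (R): R=WORO U=OBGR F=WBGY D=RBYG B=WYWB
Query: U face = OBGR

Answer: O B G R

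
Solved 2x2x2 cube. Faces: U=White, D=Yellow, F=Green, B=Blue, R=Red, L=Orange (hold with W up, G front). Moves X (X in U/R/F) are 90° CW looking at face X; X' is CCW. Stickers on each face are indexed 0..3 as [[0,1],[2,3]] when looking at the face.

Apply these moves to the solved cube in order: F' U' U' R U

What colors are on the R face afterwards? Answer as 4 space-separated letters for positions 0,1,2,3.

After move 1 (F'): F=GGGG U=WWRR R=YRYR D=OOYY L=OWOW
After move 2 (U'): U=WRWR F=OWGG R=GGYR B=YRBB L=BBOW
After move 3 (U'): U=RRWW F=BBGG R=OWYR B=GGBB L=YROW
After move 4 (R): R=YORW U=RBWG F=BOGY D=OBYG B=WGRB
After move 5 (U): U=WRGB F=YOGY R=WGRW B=YRRB L=BOOW
Query: R face = WGRW

Answer: W G R W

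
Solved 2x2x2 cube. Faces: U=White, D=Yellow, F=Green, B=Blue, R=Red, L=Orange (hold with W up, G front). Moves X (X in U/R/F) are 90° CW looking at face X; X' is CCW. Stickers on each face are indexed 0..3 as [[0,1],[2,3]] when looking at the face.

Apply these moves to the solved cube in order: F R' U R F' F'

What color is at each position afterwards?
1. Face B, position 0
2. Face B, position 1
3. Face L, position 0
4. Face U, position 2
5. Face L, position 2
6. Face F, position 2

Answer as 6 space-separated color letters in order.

After move 1 (F): F=GGGG U=WWOO R=WRWR D=RRYY L=OYOY
After move 2 (R'): R=RRWW U=WBOB F=GWGO D=RGYG B=YBRB
After move 3 (U): U=OWBB F=RRGO R=YBWW B=OYRB L=GWOY
After move 4 (R): R=WYWB U=ORBO F=RGGG D=RRYO B=BYWB
After move 5 (F'): F=GGRG U=ORWW R=RYRB D=WYYO L=GOOB
After move 6 (F'): F=GGGR U=ORRR R=YYWB D=OBYO L=GWOW
Query 1: B[0] = B
Query 2: B[1] = Y
Query 3: L[0] = G
Query 4: U[2] = R
Query 5: L[2] = O
Query 6: F[2] = G

Answer: B Y G R O G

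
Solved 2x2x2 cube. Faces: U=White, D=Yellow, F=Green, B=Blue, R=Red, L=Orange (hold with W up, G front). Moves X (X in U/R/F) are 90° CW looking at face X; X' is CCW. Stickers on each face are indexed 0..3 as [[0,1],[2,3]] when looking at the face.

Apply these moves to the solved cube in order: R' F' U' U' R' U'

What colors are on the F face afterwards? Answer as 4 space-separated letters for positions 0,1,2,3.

Answer: G R G W

Derivation:
After move 1 (R'): R=RRRR U=WBWB F=GWGW D=YGYG B=YBYB
After move 2 (F'): F=WWGG U=WBRR R=GRYR D=OOYG L=OBOW
After move 3 (U'): U=BRWR F=OBGG R=WWYR B=GRYB L=YBOW
After move 4 (U'): U=RRBW F=YBGG R=OBYR B=WWYB L=GROW
After move 5 (R'): R=BROY U=RYBW F=YRGW D=OBYG B=GWOB
After move 6 (U'): U=YWRB F=GRGW R=YROY B=BROB L=GWOW
Query: F face = GRGW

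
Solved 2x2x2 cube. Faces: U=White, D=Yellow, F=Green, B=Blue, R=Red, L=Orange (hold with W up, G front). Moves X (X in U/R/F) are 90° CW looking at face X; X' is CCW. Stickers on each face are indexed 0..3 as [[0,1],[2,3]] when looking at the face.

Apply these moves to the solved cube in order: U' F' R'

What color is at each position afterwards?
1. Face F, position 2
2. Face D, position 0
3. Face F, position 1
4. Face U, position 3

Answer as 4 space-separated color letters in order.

After move 1 (U'): U=WWWW F=OOGG R=GGRR B=RRBB L=BBOO
After move 2 (F'): F=OGOG U=WWGR R=YGYR D=BOYY L=BWOW
After move 3 (R'): R=GRYY U=WBGR F=OWOR D=BGYG B=YROB
Query 1: F[2] = O
Query 2: D[0] = B
Query 3: F[1] = W
Query 4: U[3] = R

Answer: O B W R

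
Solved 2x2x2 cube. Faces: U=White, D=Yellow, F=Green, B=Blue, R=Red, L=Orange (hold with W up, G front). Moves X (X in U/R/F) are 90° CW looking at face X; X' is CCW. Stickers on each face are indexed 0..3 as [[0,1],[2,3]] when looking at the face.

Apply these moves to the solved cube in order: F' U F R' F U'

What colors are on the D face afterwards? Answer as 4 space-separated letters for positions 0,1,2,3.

Answer: R B Y R

Derivation:
After move 1 (F'): F=GGGG U=WWRR R=YRYR D=OOYY L=OWOW
After move 2 (U): U=RWRW F=YRGG R=BBYR B=OWBB L=GGOW
After move 3 (F): F=GYGR U=RWWG R=RBWR D=YBYY L=GOOO
After move 4 (R'): R=BRRW U=RBWO F=GWGG D=YYYR B=YWBB
After move 5 (F): F=GGGW U=RBOO R=WROW D=RBYR L=GYOY
After move 6 (U'): U=BORO F=GYGW R=GGOW B=WRBB L=YWOY
Query: D face = RBYR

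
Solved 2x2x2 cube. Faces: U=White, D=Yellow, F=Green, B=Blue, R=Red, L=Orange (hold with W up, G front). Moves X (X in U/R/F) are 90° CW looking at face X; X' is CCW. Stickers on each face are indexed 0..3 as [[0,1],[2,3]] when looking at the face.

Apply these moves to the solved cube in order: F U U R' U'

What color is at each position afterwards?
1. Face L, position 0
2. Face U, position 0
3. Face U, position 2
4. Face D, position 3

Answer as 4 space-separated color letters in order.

Answer: Y B O G

Derivation:
After move 1 (F): F=GGGG U=WWOO R=WRWR D=RRYY L=OYOY
After move 2 (U): U=OWOW F=WRGG R=BBWR B=OYBB L=GGOY
After move 3 (U): U=OOWW F=BBGG R=OYWR B=GGBB L=WROY
After move 4 (R'): R=YROW U=OBWG F=BOGW D=RBYG B=YGRB
After move 5 (U'): U=BGOW F=WRGW R=BOOW B=YRRB L=YGOY
Query 1: L[0] = Y
Query 2: U[0] = B
Query 3: U[2] = O
Query 4: D[3] = G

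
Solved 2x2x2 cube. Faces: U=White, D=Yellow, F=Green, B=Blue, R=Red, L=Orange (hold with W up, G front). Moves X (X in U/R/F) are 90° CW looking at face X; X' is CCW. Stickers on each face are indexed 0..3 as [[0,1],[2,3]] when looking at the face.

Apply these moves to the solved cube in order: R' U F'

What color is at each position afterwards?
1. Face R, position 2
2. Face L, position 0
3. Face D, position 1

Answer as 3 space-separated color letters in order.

After move 1 (R'): R=RRRR U=WBWB F=GWGW D=YGYG B=YBYB
After move 2 (U): U=WWBB F=RRGW R=YBRR B=OOYB L=GWOO
After move 3 (F'): F=RWRG U=WWYR R=GBYR D=WOYG L=GBOB
Query 1: R[2] = Y
Query 2: L[0] = G
Query 3: D[1] = O

Answer: Y G O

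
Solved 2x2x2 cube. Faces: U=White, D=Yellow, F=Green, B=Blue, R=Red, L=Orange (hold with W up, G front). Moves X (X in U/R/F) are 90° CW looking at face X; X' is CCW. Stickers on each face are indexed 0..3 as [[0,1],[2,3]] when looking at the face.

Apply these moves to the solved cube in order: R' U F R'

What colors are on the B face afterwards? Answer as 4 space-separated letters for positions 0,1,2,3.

After move 1 (R'): R=RRRR U=WBWB F=GWGW D=YGYG B=YBYB
After move 2 (U): U=WWBB F=RRGW R=YBRR B=OOYB L=GWOO
After move 3 (F): F=GRWR U=WWOW R=BBBR D=RYYG L=GYOG
After move 4 (R'): R=BRBB U=WYOO F=GWWW D=RRYR B=GOYB
Query: B face = GOYB

Answer: G O Y B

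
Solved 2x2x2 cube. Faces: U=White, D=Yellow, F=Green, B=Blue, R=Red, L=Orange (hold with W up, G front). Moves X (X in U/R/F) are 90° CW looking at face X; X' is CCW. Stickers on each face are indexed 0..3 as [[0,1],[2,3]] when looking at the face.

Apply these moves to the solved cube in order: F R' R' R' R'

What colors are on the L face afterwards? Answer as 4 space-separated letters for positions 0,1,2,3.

After move 1 (F): F=GGGG U=WWOO R=WRWR D=RRYY L=OYOY
After move 2 (R'): R=RRWW U=WBOB F=GWGO D=RGYG B=YBRB
After move 3 (R'): R=RWRW U=WROY F=GBGB D=RWYO B=GBGB
After move 4 (R'): R=WWRR U=WGOG F=GRGY D=RBYB B=OBWB
After move 5 (R'): R=WRWR U=WWOO F=GGGG D=RRYY B=BBBB
Query: L face = OYOY

Answer: O Y O Y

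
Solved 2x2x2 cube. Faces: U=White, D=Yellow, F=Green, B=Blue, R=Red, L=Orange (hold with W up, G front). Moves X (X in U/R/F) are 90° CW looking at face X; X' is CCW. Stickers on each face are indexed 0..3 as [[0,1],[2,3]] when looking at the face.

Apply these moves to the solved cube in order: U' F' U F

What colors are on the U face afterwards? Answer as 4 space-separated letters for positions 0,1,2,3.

Answer: G W W G

Derivation:
After move 1 (U'): U=WWWW F=OOGG R=GGRR B=RRBB L=BBOO
After move 2 (F'): F=OGOG U=WWGR R=YGYR D=BOYY L=BWOW
After move 3 (U): U=GWRW F=YGOG R=RRYR B=BWBB L=OGOW
After move 4 (F): F=OYGG U=GWWG R=RRWR D=YRYY L=OBOO
Query: U face = GWWG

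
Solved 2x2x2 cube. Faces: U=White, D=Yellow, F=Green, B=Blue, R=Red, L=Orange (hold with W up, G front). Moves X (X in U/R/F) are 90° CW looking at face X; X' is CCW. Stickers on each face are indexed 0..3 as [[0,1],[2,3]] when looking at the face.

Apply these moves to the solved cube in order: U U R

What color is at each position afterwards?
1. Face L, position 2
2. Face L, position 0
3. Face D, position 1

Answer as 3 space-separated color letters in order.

Answer: O R B

Derivation:
After move 1 (U): U=WWWW F=RRGG R=BBRR B=OOBB L=GGOO
After move 2 (U): U=WWWW F=BBGG R=OORR B=GGBB L=RROO
After move 3 (R): R=RORO U=WBWG F=BYGY D=YBYG B=WGWB
Query 1: L[2] = O
Query 2: L[0] = R
Query 3: D[1] = B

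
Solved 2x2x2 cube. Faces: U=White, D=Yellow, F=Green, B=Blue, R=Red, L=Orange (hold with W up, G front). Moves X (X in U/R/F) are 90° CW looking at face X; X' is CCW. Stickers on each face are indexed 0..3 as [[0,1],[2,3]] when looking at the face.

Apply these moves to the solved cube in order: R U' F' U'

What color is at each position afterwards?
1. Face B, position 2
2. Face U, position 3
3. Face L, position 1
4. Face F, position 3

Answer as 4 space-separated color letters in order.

After move 1 (R): R=RRRR U=WGWG F=GYGY D=YBYB B=WBWB
After move 2 (U'): U=GGWW F=OOGY R=GYRR B=RRWB L=WBOO
After move 3 (F'): F=OYOG U=GGGR R=BYYR D=BOYB L=WWOW
After move 4 (U'): U=GRGG F=WWOG R=OYYR B=BYWB L=RROW
Query 1: B[2] = W
Query 2: U[3] = G
Query 3: L[1] = R
Query 4: F[3] = G

Answer: W G R G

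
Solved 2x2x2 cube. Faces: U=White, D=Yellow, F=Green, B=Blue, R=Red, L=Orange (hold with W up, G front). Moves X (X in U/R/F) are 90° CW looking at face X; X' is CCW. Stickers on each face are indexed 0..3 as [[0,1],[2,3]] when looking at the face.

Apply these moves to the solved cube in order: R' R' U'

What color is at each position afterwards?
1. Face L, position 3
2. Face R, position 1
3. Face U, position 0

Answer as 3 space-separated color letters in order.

After move 1 (R'): R=RRRR U=WBWB F=GWGW D=YGYG B=YBYB
After move 2 (R'): R=RRRR U=WYWY F=GBGB D=YWYW B=GBGB
After move 3 (U'): U=YYWW F=OOGB R=GBRR B=RRGB L=GBOO
Query 1: L[3] = O
Query 2: R[1] = B
Query 3: U[0] = Y

Answer: O B Y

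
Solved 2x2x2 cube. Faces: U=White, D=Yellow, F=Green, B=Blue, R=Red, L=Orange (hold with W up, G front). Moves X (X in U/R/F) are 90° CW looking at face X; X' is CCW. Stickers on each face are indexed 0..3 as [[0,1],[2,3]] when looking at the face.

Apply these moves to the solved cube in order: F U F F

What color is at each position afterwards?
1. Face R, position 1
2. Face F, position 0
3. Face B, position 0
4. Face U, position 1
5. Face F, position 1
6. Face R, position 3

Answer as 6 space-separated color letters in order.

Answer: B G O W G R

Derivation:
After move 1 (F): F=GGGG U=WWOO R=WRWR D=RRYY L=OYOY
After move 2 (U): U=OWOW F=WRGG R=BBWR B=OYBB L=GGOY
After move 3 (F): F=GWGR U=OWYG R=OBWR D=WBYY L=GROR
After move 4 (F): F=GGRW U=OWRR R=YBGR D=WOYY L=GWOB
Query 1: R[1] = B
Query 2: F[0] = G
Query 3: B[0] = O
Query 4: U[1] = W
Query 5: F[1] = G
Query 6: R[3] = R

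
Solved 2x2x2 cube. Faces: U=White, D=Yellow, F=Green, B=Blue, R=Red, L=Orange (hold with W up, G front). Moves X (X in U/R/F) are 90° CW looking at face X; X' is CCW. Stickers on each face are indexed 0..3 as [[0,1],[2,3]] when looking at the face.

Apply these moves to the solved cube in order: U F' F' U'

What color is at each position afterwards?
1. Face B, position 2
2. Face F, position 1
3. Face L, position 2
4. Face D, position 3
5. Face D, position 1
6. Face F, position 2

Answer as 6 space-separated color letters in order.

After move 1 (U): U=WWWW F=RRGG R=BBRR B=OOBB L=GGOO
After move 2 (F'): F=RGRG U=WWBR R=YBYR D=GOYY L=GWOW
After move 3 (F'): F=GGRR U=WWYY R=OBGR D=WWYY L=GROB
After move 4 (U'): U=WYWY F=GRRR R=GGGR B=OBBB L=OOOB
Query 1: B[2] = B
Query 2: F[1] = R
Query 3: L[2] = O
Query 4: D[3] = Y
Query 5: D[1] = W
Query 6: F[2] = R

Answer: B R O Y W R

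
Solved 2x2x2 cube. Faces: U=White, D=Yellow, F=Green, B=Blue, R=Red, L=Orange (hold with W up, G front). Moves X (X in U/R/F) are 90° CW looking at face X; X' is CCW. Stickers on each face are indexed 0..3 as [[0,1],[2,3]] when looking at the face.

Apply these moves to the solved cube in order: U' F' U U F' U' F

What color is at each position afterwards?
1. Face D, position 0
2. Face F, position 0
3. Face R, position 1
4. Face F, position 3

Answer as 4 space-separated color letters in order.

Answer: B R G W

Derivation:
After move 1 (U'): U=WWWW F=OOGG R=GGRR B=RRBB L=BBOO
After move 2 (F'): F=OGOG U=WWGR R=YGYR D=BOYY L=BWOW
After move 3 (U): U=GWRW F=YGOG R=RRYR B=BWBB L=OGOW
After move 4 (U): U=RGWW F=RROG R=BWYR B=OGBB L=YGOW
After move 5 (F'): F=RGRO U=RGBY R=OWBR D=GWYY L=YWOW
After move 6 (U'): U=GYRB F=YWRO R=RGBR B=OWBB L=OGOW
After move 7 (F): F=RYOW U=GYWG R=RGBR D=BRYY L=OGOW
Query 1: D[0] = B
Query 2: F[0] = R
Query 3: R[1] = G
Query 4: F[3] = W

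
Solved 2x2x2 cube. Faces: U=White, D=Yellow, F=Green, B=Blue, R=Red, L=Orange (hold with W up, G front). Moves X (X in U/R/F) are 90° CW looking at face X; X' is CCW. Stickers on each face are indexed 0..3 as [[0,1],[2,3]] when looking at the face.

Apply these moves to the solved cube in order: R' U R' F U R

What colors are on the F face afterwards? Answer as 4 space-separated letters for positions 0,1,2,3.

After move 1 (R'): R=RRRR U=WBWB F=GWGW D=YGYG B=YBYB
After move 2 (U): U=WWBB F=RRGW R=YBRR B=OOYB L=GWOO
After move 3 (R'): R=BRYR U=WYBO F=RWGB D=YRYW B=GOGB
After move 4 (F): F=GRBW U=WYOW R=BROR D=YBYW L=GYOR
After move 5 (U): U=OWWY F=BRBW R=GOOR B=GYGB L=GROR
After move 6 (R): R=OGRO U=ORWW F=BBBW D=YGYG B=YYWB
Query: F face = BBBW

Answer: B B B W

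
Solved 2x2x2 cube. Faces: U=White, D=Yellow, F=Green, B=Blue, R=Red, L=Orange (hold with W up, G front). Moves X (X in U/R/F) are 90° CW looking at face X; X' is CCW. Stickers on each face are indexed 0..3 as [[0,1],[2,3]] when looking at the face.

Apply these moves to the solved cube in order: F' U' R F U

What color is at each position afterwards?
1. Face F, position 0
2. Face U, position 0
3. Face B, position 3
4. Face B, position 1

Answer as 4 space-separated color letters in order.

After move 1 (F'): F=GGGG U=WWRR R=YRYR D=OOYY L=OWOW
After move 2 (U'): U=WRWR F=OWGG R=GGYR B=YRBB L=BBOW
After move 3 (R): R=YGRG U=WWWG F=OOGY D=OBYY B=RRRB
After move 4 (F): F=GOYO U=WWWB R=WGGG D=RYYY L=BOOB
After move 5 (U): U=WWBW F=WGYO R=RRGG B=BORB L=GOOB
Query 1: F[0] = W
Query 2: U[0] = W
Query 3: B[3] = B
Query 4: B[1] = O

Answer: W W B O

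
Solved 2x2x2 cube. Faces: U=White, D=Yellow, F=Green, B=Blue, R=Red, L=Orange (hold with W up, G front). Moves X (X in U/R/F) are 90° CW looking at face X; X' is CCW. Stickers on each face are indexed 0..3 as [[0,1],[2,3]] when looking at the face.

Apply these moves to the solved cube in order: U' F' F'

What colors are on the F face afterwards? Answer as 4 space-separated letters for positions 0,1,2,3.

After move 1 (U'): U=WWWW F=OOGG R=GGRR B=RRBB L=BBOO
After move 2 (F'): F=OGOG U=WWGR R=YGYR D=BOYY L=BWOW
After move 3 (F'): F=GGOO U=WWYY R=OGBR D=WWYY L=BROG
Query: F face = GGOO

Answer: G G O O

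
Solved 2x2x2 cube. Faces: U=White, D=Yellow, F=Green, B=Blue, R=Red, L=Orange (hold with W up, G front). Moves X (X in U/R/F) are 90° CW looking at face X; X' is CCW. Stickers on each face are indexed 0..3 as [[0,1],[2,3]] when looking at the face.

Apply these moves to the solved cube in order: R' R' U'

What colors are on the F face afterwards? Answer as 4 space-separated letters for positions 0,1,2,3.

Answer: O O G B

Derivation:
After move 1 (R'): R=RRRR U=WBWB F=GWGW D=YGYG B=YBYB
After move 2 (R'): R=RRRR U=WYWY F=GBGB D=YWYW B=GBGB
After move 3 (U'): U=YYWW F=OOGB R=GBRR B=RRGB L=GBOO
Query: F face = OOGB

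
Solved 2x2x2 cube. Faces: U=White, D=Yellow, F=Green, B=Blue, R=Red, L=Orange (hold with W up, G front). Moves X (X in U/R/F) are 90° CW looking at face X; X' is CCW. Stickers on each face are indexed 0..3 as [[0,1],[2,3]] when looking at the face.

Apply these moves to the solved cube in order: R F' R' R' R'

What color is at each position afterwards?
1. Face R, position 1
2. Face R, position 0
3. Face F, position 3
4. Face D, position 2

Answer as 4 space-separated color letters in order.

After move 1 (R): R=RRRR U=WGWG F=GYGY D=YBYB B=WBWB
After move 2 (F'): F=YYGG U=WGRR R=BRYR D=OOYB L=OGOW
After move 3 (R'): R=RRBY U=WWRW F=YGGR D=OYYG B=BBOB
After move 4 (R'): R=RYRB U=WORB F=YWGW D=OGYR B=GBYB
After move 5 (R'): R=YBRR U=WYRG F=YOGB D=OWYW B=RBGB
Query 1: R[1] = B
Query 2: R[0] = Y
Query 3: F[3] = B
Query 4: D[2] = Y

Answer: B Y B Y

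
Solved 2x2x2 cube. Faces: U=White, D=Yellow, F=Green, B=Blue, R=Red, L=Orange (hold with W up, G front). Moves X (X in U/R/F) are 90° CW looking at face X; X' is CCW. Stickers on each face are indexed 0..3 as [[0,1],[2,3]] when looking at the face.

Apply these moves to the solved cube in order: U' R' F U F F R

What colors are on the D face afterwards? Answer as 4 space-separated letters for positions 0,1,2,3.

After move 1 (U'): U=WWWW F=OOGG R=GGRR B=RRBB L=BBOO
After move 2 (R'): R=GRGR U=WBWR F=OWGW D=YOYG B=YRYB
After move 3 (F): F=GOWW U=WBOB R=WRRR D=GGYG L=BYOO
After move 4 (U): U=OWBB F=WRWW R=YRRR B=BYYB L=GOOO
After move 5 (F): F=WWWR U=OWOO R=BRBR D=RYYG L=GGOG
After move 6 (F): F=WWRW U=OWGG R=OROR D=BBYG L=GROY
After move 7 (R): R=OORR U=OWGW F=WBRG D=BYYB B=GYWB
Query: D face = BYYB

Answer: B Y Y B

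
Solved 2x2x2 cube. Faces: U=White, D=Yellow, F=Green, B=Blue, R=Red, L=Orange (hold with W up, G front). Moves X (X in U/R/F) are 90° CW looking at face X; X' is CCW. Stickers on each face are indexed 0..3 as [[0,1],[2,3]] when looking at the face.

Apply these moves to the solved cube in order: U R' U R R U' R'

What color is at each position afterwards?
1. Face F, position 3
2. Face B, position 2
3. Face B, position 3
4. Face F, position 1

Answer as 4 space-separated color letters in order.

Answer: O W B G

Derivation:
After move 1 (U): U=WWWW F=RRGG R=BBRR B=OOBB L=GGOO
After move 2 (R'): R=BRBR U=WBWO F=RWGW D=YRYG B=YOYB
After move 3 (U): U=WWOB F=BRGW R=YOBR B=GGYB L=RWOO
After move 4 (R): R=BYRO U=WROW F=BRGG D=YYYG B=BGWB
After move 5 (R): R=RBOY U=WROG F=BYGG D=YWYB B=WGRB
After move 6 (U'): U=RGWO F=RWGG R=BYOY B=RBRB L=WGOO
After move 7 (R'): R=YYBO U=RRWR F=RGGO D=YWYG B=BBWB
Query 1: F[3] = O
Query 2: B[2] = W
Query 3: B[3] = B
Query 4: F[1] = G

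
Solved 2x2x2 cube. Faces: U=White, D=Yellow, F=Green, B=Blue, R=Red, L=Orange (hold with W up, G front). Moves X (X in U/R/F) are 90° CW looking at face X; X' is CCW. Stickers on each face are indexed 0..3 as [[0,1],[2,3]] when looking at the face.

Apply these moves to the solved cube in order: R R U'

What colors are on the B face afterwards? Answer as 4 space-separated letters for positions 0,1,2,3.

Answer: R R G B

Derivation:
After move 1 (R): R=RRRR U=WGWG F=GYGY D=YBYB B=WBWB
After move 2 (R): R=RRRR U=WYWY F=GBGB D=YWYW B=GBGB
After move 3 (U'): U=YYWW F=OOGB R=GBRR B=RRGB L=GBOO
Query: B face = RRGB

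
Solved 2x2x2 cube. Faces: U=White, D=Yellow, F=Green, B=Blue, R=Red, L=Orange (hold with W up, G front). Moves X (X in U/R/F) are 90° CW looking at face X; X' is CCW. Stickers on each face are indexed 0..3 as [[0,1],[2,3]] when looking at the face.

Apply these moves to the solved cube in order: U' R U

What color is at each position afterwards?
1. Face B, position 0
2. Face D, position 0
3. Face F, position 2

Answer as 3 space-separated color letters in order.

After move 1 (U'): U=WWWW F=OOGG R=GGRR B=RRBB L=BBOO
After move 2 (R): R=RGRG U=WOWG F=OYGY D=YBYR B=WRWB
After move 3 (U): U=WWGO F=RGGY R=WRRG B=BBWB L=OYOO
Query 1: B[0] = B
Query 2: D[0] = Y
Query 3: F[2] = G

Answer: B Y G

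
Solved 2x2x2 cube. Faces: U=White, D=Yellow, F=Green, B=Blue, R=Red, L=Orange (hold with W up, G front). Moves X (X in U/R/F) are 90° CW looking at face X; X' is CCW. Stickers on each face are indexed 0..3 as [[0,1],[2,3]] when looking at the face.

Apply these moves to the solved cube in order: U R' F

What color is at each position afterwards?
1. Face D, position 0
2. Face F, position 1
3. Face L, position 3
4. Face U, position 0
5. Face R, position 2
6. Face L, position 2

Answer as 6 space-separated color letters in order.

Answer: B R R W O O

Derivation:
After move 1 (U): U=WWWW F=RRGG R=BBRR B=OOBB L=GGOO
After move 2 (R'): R=BRBR U=WBWO F=RWGW D=YRYG B=YOYB
After move 3 (F): F=GRWW U=WBOG R=WROR D=BBYG L=GYOR
Query 1: D[0] = B
Query 2: F[1] = R
Query 3: L[3] = R
Query 4: U[0] = W
Query 5: R[2] = O
Query 6: L[2] = O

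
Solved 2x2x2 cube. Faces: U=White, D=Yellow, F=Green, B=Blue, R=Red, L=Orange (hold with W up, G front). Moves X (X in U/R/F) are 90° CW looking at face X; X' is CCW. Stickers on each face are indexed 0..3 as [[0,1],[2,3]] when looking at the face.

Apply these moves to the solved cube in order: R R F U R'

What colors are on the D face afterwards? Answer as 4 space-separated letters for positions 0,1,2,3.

After move 1 (R): R=RRRR U=WGWG F=GYGY D=YBYB B=WBWB
After move 2 (R): R=RRRR U=WYWY F=GBGB D=YWYW B=GBGB
After move 3 (F): F=GGBB U=WYOO R=WRYR D=RRYW L=OYOW
After move 4 (U): U=OWOY F=WRBB R=GBYR B=OYGB L=GGOW
After move 5 (R'): R=BRGY U=OGOO F=WWBY D=RRYB B=WYRB
Query: D face = RRYB

Answer: R R Y B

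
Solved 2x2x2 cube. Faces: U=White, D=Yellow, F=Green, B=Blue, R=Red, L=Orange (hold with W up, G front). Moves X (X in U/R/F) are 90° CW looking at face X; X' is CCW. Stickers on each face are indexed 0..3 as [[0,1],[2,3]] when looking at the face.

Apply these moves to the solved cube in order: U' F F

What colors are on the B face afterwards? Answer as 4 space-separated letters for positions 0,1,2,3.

After move 1 (U'): U=WWWW F=OOGG R=GGRR B=RRBB L=BBOO
After move 2 (F): F=GOGO U=WWOB R=WGWR D=RGYY L=BYOY
After move 3 (F): F=GGOO U=WWYY R=OGBR D=WWYY L=BROG
Query: B face = RRBB

Answer: R R B B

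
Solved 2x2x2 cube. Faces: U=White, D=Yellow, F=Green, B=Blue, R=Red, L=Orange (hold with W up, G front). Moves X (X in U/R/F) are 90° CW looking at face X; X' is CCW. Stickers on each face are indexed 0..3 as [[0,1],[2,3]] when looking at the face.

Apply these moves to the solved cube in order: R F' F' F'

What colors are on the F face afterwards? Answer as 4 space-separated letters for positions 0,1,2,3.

After move 1 (R): R=RRRR U=WGWG F=GYGY D=YBYB B=WBWB
After move 2 (F'): F=YYGG U=WGRR R=BRYR D=OOYB L=OGOW
After move 3 (F'): F=YGYG U=WGBY R=OROR D=GWYB L=OROR
After move 4 (F'): F=GGYY U=WGOO R=WRGR D=RRYB L=OYOB
Query: F face = GGYY

Answer: G G Y Y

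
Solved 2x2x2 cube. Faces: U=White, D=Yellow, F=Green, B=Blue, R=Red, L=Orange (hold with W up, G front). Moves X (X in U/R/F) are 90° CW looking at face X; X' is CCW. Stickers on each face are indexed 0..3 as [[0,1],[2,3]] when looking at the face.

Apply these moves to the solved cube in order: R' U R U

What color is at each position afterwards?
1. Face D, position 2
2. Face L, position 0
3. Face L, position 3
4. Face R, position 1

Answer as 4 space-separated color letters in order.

Answer: Y R O O

Derivation:
After move 1 (R'): R=RRRR U=WBWB F=GWGW D=YGYG B=YBYB
After move 2 (U): U=WWBB F=RRGW R=YBRR B=OOYB L=GWOO
After move 3 (R): R=RYRB U=WRBW F=RGGG D=YYYO B=BOWB
After move 4 (U): U=BWWR F=RYGG R=BORB B=GWWB L=RGOO
Query 1: D[2] = Y
Query 2: L[0] = R
Query 3: L[3] = O
Query 4: R[1] = O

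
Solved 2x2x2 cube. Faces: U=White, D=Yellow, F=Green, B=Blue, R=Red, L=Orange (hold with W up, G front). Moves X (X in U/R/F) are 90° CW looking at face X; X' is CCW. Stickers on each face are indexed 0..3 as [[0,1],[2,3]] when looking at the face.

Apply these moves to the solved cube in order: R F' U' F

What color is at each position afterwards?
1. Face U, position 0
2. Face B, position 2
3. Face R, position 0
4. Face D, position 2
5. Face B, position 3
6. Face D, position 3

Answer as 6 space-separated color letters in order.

After move 1 (R): R=RRRR U=WGWG F=GYGY D=YBYB B=WBWB
After move 2 (F'): F=YYGG U=WGRR R=BRYR D=OOYB L=OGOW
After move 3 (U'): U=GRWR F=OGGG R=YYYR B=BRWB L=WBOW
After move 4 (F): F=GOGG U=GRWB R=WYRR D=YYYB L=WOOO
Query 1: U[0] = G
Query 2: B[2] = W
Query 3: R[0] = W
Query 4: D[2] = Y
Query 5: B[3] = B
Query 6: D[3] = B

Answer: G W W Y B B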